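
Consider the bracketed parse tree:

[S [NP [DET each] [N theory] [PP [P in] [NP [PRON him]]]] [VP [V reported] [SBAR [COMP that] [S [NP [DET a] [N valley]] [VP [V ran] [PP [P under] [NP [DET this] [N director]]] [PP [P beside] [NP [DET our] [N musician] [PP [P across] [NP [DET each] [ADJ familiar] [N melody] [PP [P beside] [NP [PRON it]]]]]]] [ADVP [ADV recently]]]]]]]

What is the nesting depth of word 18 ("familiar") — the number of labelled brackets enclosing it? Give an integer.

Counting open brackets not yet closed at "familiar": [S [VP [SBAR [S [VP [PP [NP [PP [NP [ADJ = 10.

10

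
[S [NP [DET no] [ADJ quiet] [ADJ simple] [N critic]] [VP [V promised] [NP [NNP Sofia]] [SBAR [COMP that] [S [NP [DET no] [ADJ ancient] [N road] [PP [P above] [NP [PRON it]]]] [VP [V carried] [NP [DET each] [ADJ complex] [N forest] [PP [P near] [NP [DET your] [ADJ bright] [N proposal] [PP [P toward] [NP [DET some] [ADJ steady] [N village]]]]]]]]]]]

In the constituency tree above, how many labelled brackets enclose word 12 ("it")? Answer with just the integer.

Path from the root down to the word: S → VP → SBAR → S → NP → PP → NP → PRON. That is 8 enclosing brackets.

8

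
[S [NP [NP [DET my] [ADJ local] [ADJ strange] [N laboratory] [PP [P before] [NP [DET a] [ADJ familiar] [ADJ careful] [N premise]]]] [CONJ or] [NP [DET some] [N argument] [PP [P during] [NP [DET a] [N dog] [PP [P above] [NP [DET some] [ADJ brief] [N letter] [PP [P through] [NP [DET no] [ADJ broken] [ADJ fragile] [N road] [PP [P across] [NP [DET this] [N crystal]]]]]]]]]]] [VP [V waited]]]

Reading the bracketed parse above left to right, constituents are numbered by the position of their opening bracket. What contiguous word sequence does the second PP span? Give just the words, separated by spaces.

during a dog above some brief letter through no broken fragile road across this crystal

Opening `[PP` markers occur at word positions 5, 13, 16, 20, 25; the second of these opens the constituent [PP during a dog above some brief letter through no broken fragile road across this crystal].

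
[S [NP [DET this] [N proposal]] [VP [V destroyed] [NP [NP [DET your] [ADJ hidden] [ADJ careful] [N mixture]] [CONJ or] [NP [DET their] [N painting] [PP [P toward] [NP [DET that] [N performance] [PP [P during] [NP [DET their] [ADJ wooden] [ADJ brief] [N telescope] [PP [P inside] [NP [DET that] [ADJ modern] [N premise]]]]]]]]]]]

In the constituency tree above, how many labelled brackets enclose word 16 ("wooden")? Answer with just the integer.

9

Counting open brackets not yet closed at "wooden": [S [VP [NP [NP [PP [NP [PP [NP [ADJ = 9.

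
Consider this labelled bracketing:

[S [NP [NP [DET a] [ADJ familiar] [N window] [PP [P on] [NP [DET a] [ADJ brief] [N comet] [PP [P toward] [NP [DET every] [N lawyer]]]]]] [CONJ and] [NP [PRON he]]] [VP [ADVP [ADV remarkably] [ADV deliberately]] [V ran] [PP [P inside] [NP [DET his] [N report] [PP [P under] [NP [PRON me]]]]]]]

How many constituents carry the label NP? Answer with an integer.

The NP constituents are: [NP a familiar window on a brief comet toward every lawyer and he]; [NP a familiar window on a brief comet toward every lawyer]; [NP a brief comet toward every lawyer]; [NP every lawyer]; [NP he]; [NP his report under me] …. Total: 7.

7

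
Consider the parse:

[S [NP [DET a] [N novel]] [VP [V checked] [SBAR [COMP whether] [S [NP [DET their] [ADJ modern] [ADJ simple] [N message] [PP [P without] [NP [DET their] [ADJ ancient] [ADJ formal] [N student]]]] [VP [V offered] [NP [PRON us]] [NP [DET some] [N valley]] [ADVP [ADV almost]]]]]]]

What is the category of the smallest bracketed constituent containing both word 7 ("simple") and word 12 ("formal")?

NP

The smallest bracket enclosing both words is [NP their modern simple message without their ancient formal student], so the label is NP.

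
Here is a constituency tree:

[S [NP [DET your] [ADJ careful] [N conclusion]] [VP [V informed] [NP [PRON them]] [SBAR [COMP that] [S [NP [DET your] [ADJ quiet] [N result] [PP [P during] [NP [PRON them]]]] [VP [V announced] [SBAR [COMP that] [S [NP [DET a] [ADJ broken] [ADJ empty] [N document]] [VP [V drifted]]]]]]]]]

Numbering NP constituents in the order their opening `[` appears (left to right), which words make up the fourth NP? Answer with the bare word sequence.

them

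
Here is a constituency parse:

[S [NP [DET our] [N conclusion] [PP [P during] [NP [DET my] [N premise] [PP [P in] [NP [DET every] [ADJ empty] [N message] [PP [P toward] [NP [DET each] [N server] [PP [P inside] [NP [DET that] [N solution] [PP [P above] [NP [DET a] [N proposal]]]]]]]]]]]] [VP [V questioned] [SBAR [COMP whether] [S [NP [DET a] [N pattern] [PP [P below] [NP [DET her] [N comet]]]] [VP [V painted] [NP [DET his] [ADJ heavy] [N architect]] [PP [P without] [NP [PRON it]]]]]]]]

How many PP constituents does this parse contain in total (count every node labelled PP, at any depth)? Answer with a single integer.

7

Scanning left to right, an opening `[PP` appears at word positions 3, 6, 10, 13, 16, 23, 30 — 7 in total.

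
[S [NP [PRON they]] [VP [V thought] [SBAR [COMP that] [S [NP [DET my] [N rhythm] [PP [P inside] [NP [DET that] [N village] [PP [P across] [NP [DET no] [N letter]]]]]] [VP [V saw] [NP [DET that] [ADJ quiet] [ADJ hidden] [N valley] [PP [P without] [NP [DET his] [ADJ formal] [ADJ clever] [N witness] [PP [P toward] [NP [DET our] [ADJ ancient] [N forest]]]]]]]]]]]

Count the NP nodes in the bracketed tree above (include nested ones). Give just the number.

7

Scanning left to right, an opening `[NP` appears at word positions 1, 4, 7, 10, 13, 18, 23 — 7 in total.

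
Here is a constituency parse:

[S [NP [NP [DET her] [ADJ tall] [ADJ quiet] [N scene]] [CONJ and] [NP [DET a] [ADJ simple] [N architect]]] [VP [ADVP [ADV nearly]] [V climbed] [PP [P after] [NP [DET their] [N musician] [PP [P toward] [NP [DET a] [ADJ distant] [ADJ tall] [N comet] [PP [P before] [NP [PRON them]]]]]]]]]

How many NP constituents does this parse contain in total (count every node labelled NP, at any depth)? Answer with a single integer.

6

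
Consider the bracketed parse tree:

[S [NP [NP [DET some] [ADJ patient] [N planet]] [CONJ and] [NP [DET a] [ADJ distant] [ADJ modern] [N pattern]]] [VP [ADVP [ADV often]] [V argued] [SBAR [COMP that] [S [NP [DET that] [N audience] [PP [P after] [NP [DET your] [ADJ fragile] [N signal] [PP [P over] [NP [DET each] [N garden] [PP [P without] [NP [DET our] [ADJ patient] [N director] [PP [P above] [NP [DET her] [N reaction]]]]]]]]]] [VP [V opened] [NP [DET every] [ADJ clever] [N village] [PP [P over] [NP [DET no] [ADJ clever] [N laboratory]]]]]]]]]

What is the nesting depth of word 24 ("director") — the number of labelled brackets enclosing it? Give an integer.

12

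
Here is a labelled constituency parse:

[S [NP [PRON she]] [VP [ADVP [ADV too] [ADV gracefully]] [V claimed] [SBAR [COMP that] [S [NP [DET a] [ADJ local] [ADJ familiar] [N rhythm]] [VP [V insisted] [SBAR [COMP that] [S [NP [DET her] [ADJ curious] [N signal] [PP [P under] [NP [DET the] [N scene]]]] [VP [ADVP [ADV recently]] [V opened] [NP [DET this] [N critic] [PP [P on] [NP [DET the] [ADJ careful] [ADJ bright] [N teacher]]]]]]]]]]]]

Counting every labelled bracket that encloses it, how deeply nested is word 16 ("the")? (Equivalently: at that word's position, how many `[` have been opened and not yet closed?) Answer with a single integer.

11

Path from the root down to the word: S → VP → SBAR → S → VP → SBAR → S → NP → PP → NP → DET. That is 11 enclosing brackets.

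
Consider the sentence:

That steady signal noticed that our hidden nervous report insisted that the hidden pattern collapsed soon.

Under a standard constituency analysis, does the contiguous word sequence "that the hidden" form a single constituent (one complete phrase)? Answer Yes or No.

No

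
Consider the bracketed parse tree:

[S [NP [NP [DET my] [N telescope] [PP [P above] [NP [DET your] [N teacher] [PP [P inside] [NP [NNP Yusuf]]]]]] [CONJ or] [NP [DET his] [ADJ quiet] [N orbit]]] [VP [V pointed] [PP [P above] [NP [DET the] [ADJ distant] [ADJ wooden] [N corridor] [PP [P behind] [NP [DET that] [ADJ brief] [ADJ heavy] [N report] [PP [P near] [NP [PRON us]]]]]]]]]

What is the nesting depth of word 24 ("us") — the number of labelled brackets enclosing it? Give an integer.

Path from the root down to the word: S → VP → PP → NP → PP → NP → PP → NP → PRON. That is 9 enclosing brackets.

9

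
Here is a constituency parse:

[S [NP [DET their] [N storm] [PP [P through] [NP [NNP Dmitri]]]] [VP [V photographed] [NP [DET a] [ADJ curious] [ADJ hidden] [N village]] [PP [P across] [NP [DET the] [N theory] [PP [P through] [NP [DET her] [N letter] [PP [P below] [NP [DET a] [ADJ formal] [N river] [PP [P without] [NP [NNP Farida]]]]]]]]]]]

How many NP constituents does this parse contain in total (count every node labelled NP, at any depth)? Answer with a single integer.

Listing each NP by its span: [NP their storm through Dmitri]; [NP Dmitri]; [NP a curious hidden village]; [NP the theory through her letter below a formal river without Farida]; [NP her letter below a formal river without Farida]; [NP a formal river without Farida] … — that makes 7.

7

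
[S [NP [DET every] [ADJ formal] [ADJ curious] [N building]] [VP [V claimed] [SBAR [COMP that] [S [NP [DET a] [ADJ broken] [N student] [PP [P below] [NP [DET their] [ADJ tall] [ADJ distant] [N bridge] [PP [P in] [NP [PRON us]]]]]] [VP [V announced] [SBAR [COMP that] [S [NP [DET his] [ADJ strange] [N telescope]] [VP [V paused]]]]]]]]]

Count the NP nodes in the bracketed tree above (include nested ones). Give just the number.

5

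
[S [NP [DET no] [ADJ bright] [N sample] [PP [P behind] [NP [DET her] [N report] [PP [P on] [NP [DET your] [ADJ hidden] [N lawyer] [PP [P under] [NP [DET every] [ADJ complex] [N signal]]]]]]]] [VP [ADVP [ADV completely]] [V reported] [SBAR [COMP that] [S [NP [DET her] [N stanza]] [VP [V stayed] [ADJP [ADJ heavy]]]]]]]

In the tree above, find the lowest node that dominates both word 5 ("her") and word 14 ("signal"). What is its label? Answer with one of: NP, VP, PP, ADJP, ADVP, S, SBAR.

NP

The smallest bracket enclosing both words is [NP her report on your hidden lawyer under every complex signal], so the label is NP.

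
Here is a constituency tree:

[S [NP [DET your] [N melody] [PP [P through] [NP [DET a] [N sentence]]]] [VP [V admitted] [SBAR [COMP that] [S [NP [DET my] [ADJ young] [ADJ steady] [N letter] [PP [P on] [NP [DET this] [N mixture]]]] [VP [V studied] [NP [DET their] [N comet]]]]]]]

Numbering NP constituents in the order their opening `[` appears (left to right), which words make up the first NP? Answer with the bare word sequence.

your melody through a sentence

In left-to-right order the NP constituents are "your melody through a sentence"; "a sentence"; "my young steady letter on this mixture"; "this mixture"; "their comet". Number 1 is "your melody through a sentence".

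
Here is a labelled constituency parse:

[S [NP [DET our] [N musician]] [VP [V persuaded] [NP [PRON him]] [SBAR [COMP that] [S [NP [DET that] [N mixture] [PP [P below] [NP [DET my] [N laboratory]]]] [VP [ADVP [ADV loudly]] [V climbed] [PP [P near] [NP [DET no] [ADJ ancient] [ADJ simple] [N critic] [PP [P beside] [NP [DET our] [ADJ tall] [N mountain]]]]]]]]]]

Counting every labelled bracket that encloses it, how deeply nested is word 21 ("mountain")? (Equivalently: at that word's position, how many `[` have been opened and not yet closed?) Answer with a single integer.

10

Counting open brackets not yet closed at "mountain": [S [VP [SBAR [S [VP [PP [NP [PP [NP [N = 10.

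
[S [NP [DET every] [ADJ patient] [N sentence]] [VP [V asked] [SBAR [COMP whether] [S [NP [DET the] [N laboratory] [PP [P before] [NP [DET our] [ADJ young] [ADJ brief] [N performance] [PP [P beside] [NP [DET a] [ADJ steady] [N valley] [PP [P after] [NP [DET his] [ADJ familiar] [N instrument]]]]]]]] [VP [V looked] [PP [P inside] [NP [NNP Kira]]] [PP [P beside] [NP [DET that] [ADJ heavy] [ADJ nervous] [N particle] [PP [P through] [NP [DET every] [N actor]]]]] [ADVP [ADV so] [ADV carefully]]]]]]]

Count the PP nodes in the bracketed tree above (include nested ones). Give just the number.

Listing each PP by its span: [PP before our young brief performance beside a steady valley after his familiar instrument]; [PP beside a steady valley after his familiar instrument]; [PP after his familiar instrument]; [PP inside Kira]; [PP beside that heavy nervous particle through every actor]; [PP through every actor] — that makes 6.

6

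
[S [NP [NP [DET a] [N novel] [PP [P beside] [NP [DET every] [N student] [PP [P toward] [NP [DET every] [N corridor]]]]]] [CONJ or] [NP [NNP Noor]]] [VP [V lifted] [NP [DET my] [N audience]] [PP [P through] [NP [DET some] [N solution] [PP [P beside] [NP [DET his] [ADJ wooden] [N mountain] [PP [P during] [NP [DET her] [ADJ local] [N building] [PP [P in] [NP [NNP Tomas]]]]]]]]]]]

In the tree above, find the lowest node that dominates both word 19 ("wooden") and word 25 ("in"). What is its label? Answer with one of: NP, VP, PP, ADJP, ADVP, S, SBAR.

Word 19 lies under S → VP → PP → NP → PP → NP → ADJ; word 25 lies under S → VP → PP → NP → PP → NP → PP → NP → PP → P. The lowest shared node is the NP.

NP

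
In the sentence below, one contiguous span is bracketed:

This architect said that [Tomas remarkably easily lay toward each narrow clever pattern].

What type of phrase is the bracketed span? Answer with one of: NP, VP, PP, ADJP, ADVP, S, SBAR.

S

The span is built around the head "lay" — a clause (S).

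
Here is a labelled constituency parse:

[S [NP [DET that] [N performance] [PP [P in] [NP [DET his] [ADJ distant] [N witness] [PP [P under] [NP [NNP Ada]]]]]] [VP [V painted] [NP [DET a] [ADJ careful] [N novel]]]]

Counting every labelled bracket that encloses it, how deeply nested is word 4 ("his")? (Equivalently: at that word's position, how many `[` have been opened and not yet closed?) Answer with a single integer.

5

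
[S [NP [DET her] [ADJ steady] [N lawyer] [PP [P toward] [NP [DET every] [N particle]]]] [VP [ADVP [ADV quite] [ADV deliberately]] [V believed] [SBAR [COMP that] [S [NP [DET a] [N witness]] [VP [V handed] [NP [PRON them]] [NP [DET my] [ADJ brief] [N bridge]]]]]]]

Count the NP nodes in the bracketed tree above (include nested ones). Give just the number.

5

Listing each NP by its span: [NP her steady lawyer toward every particle]; [NP every particle]; [NP a witness]; [NP them]; [NP my brief bridge] — that makes 5.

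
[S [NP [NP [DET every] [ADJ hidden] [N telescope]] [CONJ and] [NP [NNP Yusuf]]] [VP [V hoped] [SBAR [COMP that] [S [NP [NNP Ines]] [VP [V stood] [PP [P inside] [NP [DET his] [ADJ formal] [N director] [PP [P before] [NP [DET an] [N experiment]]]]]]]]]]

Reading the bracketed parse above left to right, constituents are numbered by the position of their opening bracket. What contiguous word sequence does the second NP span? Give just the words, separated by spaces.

every hidden telescope

Opening `[NP` markers occur at word positions 1, 1, 5, 8, 11, 15; the second of these opens the constituent [NP every hidden telescope].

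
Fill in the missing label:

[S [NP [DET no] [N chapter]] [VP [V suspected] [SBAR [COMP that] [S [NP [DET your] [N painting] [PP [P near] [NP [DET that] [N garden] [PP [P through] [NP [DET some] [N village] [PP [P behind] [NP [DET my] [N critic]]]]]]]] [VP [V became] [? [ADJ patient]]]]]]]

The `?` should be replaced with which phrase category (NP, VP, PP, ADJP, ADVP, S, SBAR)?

Looking at what the `?` directly dominates — ADJ 'patient' — this is an adjective phrase (ADJP).

ADJP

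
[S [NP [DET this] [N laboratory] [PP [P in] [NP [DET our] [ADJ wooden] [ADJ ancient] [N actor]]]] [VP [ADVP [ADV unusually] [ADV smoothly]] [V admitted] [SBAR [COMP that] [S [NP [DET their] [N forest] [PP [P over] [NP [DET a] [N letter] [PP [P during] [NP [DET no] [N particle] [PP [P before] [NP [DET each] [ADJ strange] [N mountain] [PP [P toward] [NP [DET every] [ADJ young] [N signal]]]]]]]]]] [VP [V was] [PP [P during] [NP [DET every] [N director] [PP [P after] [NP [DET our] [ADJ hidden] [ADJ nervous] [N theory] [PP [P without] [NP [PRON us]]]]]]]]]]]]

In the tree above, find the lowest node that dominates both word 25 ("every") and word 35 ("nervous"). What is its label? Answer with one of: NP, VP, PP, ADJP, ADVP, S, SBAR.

S

Both words fall inside [S their forest over a letter during no particle before each strange mountain toward every young signal was during every director after our hidden nervous theory without us] (words 12–38), and no smaller constituent contains them both. Label: S.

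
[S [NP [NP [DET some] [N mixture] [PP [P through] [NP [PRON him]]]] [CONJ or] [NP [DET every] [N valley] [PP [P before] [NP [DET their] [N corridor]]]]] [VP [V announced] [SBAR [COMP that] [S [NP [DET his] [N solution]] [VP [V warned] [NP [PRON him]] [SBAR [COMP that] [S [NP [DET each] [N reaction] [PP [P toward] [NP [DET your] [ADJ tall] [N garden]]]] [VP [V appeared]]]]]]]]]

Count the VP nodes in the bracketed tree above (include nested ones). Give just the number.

The VP constituents are: [VP announced that his solution warned him that each reaction toward your tall garden appeared]; [VP warned him that each reaction toward your tall garden appeared]; [VP appeared]. Total: 3.

3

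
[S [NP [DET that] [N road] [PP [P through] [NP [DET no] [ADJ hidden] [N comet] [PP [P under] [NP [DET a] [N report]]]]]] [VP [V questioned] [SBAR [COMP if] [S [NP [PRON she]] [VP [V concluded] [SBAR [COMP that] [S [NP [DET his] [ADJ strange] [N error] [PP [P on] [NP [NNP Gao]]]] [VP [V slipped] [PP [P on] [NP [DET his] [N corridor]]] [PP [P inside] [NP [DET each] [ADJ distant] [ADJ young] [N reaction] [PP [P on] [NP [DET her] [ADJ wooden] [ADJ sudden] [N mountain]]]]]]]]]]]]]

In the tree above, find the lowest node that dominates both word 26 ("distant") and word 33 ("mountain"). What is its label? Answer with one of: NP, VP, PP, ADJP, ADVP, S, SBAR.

The smallest bracket enclosing both words is [NP each distant young reaction on her wooden sudden mountain], so the label is NP.

NP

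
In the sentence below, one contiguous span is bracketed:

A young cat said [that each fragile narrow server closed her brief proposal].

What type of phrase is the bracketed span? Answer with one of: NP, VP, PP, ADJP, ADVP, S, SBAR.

SBAR

The span is built around the complementizer "that" — a subordinate clause (SBAR).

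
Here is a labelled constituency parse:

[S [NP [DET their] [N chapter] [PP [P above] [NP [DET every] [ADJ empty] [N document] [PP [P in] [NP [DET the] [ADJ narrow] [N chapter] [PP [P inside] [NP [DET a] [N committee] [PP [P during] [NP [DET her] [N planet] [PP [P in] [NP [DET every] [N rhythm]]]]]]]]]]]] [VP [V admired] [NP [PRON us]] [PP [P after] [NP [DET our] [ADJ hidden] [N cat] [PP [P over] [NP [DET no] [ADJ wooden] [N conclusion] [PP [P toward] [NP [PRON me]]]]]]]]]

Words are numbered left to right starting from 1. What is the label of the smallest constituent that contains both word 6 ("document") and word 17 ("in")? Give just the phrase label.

The smallest bracket enclosing both words is [NP every empty document in the narrow chapter inside a committee during her planet in every rhythm], so the label is NP.

NP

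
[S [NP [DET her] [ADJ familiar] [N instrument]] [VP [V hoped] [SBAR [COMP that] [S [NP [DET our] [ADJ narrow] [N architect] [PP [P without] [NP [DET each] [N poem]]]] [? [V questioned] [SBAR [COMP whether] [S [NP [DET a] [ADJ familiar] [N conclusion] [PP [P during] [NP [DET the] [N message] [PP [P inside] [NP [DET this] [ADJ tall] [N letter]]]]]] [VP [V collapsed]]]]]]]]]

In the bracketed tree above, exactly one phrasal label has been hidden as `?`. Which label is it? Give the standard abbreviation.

VP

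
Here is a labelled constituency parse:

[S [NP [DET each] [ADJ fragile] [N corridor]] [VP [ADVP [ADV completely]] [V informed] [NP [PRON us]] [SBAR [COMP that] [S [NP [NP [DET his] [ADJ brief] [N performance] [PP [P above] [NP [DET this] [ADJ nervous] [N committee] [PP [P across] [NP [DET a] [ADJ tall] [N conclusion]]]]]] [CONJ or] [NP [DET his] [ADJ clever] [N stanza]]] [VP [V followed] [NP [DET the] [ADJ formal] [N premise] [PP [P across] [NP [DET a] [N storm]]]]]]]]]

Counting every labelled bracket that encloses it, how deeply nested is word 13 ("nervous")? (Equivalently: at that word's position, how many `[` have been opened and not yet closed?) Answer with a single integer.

9

Counting open brackets not yet closed at "nervous": [S [VP [SBAR [S [NP [NP [PP [NP [ADJ = 9.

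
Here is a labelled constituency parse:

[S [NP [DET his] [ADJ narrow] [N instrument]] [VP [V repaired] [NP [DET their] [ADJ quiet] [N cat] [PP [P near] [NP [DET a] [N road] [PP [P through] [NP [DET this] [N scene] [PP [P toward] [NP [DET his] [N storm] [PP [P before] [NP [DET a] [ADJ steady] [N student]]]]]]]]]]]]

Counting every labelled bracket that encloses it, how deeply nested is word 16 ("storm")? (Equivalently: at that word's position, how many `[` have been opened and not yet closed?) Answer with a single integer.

Counting open brackets not yet closed at "storm": [S [VP [NP [PP [NP [PP [NP [PP [NP [N = 10.

10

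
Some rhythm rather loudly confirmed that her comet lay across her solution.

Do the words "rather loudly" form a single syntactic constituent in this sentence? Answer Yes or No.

Yes

"rather loudly" is exactly the adverb phrase [ADVP rather loudly], a complete constituent.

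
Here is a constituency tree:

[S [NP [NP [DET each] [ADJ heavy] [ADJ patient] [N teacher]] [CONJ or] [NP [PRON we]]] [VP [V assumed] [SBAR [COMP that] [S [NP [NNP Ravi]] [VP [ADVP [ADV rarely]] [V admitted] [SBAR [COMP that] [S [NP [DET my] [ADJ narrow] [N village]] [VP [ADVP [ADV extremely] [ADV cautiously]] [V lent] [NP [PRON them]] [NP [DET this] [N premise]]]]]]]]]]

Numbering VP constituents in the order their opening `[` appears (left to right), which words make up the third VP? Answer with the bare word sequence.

In left-to-right order the VP constituents are "assumed that Ravi rarely admitted that my narrow village extremely cautiously lent them this premise"; "rarely admitted that my narrow village extremely cautiously lent them this premise"; "extremely cautiously lent them this premise". Number 3 is "extremely cautiously lent them this premise".

extremely cautiously lent them this premise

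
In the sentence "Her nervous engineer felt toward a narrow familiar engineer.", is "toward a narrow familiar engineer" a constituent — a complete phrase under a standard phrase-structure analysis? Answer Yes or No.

The sequence corresponds to a single PP node — the prepositional phrase "toward a narrow familiar engineer".

Yes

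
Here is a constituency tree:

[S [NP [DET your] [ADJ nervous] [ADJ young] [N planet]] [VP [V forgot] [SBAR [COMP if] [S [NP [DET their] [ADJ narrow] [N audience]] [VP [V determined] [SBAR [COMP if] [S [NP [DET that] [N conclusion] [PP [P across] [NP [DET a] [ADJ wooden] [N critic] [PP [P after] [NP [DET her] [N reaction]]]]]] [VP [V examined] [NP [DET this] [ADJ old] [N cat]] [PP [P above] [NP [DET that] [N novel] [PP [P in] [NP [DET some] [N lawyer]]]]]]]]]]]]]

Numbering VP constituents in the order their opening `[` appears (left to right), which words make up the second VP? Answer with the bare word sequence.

The VP opening brackets appear, in order, over: "forgot if their narrow audience determined if that conclusion across a wooden critic after her reaction examined this old cat above that novel in some lawyer"; "determined if that conclusion across a wooden critic after her reaction examined this old cat above that novel in some lawyer"; "examined this old cat above that novel in some lawyer". The second one spans "determined if that conclusion across a wooden critic after her reaction examined this old cat above that novel in some lawyer".

determined if that conclusion across a wooden critic after her reaction examined this old cat above that novel in some lawyer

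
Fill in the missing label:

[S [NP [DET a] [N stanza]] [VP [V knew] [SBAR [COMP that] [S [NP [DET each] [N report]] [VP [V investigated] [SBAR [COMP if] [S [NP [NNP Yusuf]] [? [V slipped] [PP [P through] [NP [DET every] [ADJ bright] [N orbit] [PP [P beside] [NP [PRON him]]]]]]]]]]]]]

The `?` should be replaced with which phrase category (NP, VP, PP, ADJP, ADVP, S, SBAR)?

VP

The `?` node immediately contains: V 'slipped', PP. That is the internal structure of a verb phrase, so the label is VP.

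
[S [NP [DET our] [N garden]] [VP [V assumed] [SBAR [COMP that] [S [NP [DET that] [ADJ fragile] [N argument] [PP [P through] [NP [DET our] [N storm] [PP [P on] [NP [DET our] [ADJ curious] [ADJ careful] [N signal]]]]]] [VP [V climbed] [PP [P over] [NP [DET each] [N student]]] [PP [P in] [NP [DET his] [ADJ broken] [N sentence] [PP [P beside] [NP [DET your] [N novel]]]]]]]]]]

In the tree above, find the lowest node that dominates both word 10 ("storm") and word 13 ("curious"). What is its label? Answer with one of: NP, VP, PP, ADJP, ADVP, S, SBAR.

NP

Both words fall inside [NP our storm on our curious careful signal] (words 9–15), and no smaller constituent contains them both. Label: NP.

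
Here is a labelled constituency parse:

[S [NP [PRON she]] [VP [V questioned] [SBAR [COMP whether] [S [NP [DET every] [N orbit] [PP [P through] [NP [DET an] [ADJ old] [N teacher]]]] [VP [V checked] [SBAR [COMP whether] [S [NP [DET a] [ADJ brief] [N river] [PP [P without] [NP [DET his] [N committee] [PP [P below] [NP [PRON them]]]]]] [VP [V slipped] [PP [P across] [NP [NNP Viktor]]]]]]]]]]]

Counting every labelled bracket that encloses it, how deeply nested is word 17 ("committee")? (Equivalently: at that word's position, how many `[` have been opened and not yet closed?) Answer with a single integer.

11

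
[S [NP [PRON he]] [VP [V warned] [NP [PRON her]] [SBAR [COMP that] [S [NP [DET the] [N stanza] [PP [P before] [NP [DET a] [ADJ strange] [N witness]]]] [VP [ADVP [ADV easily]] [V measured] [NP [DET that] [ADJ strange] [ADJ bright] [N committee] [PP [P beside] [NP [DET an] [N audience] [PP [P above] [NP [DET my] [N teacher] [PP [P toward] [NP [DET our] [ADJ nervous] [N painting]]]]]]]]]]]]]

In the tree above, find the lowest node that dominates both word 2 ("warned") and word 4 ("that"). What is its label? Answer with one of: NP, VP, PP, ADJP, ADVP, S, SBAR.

VP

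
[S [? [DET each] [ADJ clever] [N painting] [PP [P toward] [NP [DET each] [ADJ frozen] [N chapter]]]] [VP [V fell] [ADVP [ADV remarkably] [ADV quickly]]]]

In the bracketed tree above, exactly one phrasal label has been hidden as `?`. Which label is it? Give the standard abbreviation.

NP

Looking at what the `?` directly dominates — DET 'each', ADJ 'clever', N 'painting', PP — this is a noun phrase (NP).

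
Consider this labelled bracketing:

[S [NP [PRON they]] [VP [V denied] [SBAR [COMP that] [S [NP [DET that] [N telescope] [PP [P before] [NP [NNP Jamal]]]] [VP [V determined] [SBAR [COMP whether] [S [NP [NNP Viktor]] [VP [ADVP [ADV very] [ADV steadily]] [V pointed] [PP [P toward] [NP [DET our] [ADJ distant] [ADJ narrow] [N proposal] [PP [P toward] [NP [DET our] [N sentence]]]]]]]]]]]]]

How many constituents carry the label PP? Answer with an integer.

Scanning left to right, an opening `[PP` appears at word positions 6, 14, 19 — 3 in total.

3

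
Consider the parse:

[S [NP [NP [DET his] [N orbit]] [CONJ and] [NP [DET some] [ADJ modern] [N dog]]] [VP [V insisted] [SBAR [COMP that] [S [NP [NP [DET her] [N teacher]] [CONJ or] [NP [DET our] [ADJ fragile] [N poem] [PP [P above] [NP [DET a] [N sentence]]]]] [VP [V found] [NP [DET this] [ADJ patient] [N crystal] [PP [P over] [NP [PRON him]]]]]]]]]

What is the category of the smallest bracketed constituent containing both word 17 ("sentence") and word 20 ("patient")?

Both words fall inside [S her teacher or our fragile poem above a sentence found this patient crystal over him] (words 9–23), and no smaller constituent contains them both. Label: S.

S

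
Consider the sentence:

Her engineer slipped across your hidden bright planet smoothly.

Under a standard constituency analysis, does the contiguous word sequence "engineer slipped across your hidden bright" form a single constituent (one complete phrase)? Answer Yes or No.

No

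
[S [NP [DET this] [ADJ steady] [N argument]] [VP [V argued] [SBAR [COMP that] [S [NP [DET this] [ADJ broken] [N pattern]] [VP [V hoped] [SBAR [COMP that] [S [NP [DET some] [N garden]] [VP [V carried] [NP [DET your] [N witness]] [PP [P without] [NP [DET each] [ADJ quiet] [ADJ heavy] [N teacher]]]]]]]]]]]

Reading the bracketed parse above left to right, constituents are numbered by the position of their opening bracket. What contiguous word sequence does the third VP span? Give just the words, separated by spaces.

carried your witness without each quiet heavy teacher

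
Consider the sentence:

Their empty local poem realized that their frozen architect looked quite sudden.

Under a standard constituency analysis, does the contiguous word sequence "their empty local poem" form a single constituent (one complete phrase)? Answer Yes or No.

Yes

These words form the whole noun phrase headed by "poem", so yes — one constituent.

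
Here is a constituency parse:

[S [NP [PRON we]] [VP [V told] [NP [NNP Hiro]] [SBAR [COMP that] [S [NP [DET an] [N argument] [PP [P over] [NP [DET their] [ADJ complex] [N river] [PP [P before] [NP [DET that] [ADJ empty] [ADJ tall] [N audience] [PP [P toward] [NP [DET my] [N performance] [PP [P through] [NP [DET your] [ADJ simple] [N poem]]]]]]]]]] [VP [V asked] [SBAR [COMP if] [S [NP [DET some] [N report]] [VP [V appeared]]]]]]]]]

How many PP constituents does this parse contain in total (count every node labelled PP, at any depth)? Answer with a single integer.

4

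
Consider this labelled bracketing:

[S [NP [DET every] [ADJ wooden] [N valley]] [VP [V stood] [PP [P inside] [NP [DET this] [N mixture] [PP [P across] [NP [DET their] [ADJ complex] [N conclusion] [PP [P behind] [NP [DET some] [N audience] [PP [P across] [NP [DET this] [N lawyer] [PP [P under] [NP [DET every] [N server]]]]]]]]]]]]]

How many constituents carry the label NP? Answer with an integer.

6

The NP constituents are: [NP every wooden valley]; [NP this mixture across their complex conclusion behind some audience across this lawyer under every server]; [NP their complex conclusion behind some audience across this lawyer under every server]; [NP some audience across this lawyer under every server]; [NP this lawyer under every server]; [NP every server]. Total: 6.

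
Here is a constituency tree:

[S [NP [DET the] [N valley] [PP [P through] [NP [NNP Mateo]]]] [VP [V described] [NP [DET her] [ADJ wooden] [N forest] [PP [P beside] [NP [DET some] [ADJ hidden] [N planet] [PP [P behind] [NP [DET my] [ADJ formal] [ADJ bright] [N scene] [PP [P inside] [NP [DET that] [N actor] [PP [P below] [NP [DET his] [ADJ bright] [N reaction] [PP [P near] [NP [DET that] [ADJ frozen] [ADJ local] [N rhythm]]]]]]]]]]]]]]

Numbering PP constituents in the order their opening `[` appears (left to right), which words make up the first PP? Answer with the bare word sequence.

through Mateo

Opening `[PP` markers occur at word positions 3, 9, 13, 18, 21, 25; the first of these opens the constituent [PP through Mateo].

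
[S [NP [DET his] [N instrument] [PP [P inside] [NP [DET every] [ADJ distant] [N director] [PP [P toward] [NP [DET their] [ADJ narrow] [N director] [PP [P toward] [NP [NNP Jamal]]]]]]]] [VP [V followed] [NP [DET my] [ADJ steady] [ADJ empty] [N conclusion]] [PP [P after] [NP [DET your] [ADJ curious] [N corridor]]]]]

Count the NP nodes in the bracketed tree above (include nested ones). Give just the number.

Scanning left to right, an opening `[NP` appears at word positions 1, 4, 8, 12, 14, 19 — 6 in total.

6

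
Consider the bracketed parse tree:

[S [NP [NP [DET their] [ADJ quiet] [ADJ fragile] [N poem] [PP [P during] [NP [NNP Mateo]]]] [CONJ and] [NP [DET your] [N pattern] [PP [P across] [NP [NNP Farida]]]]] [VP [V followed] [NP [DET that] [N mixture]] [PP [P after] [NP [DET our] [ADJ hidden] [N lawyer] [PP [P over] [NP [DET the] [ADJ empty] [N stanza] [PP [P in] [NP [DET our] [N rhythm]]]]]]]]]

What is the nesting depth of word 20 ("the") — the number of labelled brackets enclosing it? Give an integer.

7

Path from the root down to the word: S → VP → PP → NP → PP → NP → DET. That is 7 enclosing brackets.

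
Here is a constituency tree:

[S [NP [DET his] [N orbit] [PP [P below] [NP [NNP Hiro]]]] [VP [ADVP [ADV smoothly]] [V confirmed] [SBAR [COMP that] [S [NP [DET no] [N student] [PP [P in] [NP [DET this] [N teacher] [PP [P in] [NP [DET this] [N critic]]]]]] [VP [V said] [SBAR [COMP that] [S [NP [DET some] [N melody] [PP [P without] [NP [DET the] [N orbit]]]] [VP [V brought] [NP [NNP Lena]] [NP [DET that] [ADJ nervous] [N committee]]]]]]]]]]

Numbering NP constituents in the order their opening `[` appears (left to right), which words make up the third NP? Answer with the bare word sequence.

no student in this teacher in this critic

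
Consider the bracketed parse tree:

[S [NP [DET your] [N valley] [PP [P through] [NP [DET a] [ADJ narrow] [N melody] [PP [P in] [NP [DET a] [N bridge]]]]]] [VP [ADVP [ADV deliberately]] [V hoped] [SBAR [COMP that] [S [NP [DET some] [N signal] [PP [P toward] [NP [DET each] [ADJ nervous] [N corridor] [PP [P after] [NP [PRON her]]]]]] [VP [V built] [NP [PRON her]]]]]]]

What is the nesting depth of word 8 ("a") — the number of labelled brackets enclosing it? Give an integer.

The word sits inside DET, which is inside NP, inside PP, inside NP, inside PP, inside NP, inside S — 7 brackets in all.

7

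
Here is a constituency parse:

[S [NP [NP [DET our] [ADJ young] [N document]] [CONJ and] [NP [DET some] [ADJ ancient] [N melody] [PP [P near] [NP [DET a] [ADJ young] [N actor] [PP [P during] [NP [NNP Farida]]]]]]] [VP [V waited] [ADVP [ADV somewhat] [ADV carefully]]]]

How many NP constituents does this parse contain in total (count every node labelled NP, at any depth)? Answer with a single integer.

5

The NP constituents are: [NP our young document and some ancient melody near a young actor during Farida]; [NP our young document]; [NP some ancient melody near a young actor during Farida]; [NP a young actor during Farida]; [NP Farida]. Total: 5.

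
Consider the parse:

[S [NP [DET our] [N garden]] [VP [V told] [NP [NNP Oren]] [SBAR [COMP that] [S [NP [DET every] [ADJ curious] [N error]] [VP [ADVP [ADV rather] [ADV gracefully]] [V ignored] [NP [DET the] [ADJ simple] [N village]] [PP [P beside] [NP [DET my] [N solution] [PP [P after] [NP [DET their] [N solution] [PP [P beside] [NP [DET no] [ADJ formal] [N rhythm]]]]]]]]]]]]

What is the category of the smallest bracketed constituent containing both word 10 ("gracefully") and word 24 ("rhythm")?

The smallest bracket enclosing both words is [VP rather gracefully ignored the simple village beside my solution after their solution beside no formal rhythm], so the label is VP.

VP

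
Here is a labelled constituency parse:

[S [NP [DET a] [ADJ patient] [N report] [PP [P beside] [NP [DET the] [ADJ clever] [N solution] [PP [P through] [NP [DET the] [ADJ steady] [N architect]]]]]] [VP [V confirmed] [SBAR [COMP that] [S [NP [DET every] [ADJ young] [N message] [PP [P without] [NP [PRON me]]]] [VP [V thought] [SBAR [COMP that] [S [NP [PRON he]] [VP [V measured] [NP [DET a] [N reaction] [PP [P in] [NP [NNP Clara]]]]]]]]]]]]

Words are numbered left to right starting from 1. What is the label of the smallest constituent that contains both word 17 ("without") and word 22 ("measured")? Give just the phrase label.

The smallest bracket enclosing both words is [S every young message without me thought that he measured a reaction in Clara], so the label is S.

S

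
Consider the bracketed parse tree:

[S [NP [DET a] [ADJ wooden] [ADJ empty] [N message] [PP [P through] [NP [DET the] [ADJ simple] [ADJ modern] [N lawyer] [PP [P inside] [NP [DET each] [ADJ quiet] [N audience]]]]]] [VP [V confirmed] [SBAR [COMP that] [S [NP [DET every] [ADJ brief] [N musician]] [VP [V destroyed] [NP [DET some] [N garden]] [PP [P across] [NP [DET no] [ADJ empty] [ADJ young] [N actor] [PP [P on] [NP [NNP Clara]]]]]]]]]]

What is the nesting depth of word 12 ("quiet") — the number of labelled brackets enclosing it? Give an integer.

7

Path from the root down to the word: S → NP → PP → NP → PP → NP → ADJ. That is 7 enclosing brackets.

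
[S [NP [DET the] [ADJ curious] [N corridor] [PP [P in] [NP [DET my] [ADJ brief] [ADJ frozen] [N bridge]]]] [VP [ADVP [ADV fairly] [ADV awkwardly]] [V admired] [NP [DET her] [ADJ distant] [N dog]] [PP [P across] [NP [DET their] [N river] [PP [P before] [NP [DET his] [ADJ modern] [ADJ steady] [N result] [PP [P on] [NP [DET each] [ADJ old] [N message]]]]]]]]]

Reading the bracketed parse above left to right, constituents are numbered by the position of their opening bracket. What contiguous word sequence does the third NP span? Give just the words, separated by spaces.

her distant dog

The NP opening brackets appear, in order, over: "the curious corridor in my brief frozen bridge"; "my brief frozen bridge"; "her distant dog"; "their river before his modern steady result on each old message"; "his modern steady result on each old message"; "each old message". The third one spans "her distant dog".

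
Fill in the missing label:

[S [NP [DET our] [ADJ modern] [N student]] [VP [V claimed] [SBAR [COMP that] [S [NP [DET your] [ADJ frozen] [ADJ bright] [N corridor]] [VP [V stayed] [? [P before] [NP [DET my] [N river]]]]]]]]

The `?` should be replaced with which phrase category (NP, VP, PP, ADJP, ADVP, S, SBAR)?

PP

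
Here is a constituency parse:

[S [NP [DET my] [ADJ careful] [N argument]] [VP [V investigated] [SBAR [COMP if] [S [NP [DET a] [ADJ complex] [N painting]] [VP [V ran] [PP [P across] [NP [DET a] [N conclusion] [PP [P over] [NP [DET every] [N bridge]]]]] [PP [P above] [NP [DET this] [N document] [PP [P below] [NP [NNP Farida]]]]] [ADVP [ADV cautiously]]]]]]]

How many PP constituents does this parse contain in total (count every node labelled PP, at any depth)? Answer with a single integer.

The PP constituents are: [PP across a conclusion over every bridge]; [PP over every bridge]; [PP above this document below Farida]; [PP below Farida]. Total: 4.

4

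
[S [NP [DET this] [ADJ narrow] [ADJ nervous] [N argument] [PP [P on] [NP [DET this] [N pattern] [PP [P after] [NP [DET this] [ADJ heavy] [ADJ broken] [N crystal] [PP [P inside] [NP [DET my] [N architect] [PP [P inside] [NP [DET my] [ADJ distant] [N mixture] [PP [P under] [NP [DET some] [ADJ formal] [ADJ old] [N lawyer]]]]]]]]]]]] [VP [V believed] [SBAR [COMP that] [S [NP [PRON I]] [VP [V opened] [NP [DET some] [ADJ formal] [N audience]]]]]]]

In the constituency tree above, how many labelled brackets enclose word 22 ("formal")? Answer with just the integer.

13

The word sits inside ADJ, which is inside NP, inside PP, inside NP, inside PP, inside NP, inside PP, inside NP, inside PP, inside NP, inside PP, inside NP, inside S — 13 brackets in all.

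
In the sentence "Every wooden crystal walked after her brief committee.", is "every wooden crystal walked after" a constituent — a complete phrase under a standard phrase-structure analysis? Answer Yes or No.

No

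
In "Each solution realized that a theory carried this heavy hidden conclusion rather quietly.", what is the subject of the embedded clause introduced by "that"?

"a theory" is the NP that combines with the VP headed by "carried" to form the embedded clause introduced by "that" — the subject.

a theory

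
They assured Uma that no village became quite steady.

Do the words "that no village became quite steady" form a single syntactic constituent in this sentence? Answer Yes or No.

The sequence corresponds to a single SBAR node — the subordinate clause "that no village became quite steady".

Yes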